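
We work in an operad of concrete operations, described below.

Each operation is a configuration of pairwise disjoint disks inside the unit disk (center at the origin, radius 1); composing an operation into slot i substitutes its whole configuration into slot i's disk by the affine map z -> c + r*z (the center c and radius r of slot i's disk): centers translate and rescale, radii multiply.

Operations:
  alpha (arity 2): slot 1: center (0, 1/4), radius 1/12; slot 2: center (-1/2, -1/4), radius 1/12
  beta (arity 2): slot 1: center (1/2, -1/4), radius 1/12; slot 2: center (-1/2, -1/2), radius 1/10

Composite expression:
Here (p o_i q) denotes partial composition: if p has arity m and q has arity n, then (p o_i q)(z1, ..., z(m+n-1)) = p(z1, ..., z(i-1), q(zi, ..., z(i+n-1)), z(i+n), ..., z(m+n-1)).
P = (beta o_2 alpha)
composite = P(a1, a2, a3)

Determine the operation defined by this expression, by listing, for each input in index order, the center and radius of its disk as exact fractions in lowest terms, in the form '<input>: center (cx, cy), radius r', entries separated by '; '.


a1: center (1/2, -1/4), radius 1/12; a2: center (-1/2, -19/40), radius 1/120; a3: center (-11/20, -21/40), radius 1/120

Affine substitution under beta: radii multiply and a-centers shift.
tracing a1 down its 1-map path: center (1/2, -1/4), radius 1/12
tracing a2 down its 2-map path: center (-1/2, -19/40), radius 1/120
tracing a3 down its 2-map path: center (-11/20, -21/40), radius 1/120


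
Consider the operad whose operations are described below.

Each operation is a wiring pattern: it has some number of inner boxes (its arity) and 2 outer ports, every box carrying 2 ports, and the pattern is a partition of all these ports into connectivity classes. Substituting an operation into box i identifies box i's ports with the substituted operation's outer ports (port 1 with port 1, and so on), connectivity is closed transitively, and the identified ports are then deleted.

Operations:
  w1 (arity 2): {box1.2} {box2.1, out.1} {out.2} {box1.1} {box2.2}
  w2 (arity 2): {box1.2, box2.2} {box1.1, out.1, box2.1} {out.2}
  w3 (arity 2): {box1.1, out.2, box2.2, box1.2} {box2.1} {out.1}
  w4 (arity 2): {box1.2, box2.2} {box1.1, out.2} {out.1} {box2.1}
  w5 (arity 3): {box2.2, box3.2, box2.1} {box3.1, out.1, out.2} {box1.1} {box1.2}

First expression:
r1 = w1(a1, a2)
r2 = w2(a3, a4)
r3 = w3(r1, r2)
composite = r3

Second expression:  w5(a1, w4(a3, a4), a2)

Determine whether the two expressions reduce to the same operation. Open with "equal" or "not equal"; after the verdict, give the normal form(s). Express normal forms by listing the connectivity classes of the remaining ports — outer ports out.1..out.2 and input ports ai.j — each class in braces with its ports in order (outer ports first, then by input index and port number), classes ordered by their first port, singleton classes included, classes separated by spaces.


not equal; the first gives {out.1} {out.2, a2.1} {a1.1} {a1.2} {a2.2} {a3.1, a4.1} {a3.2, a4.2} and the second {out.1, out.2, a2.1} {a1.1} {a1.2} {a2.2, a3.1} {a3.2, a4.2} {a4.1}

The first composite normalizes to {out.1} {out.2, a2.1} {a1.1} {a1.2} {a2.2} {a3.1, a4.1} {a3.2, a4.2}
The second composite normalizes to {out.1, out.2, a2.1} {a1.1} {a1.2} {a2.2, a3.1} {a3.2, a4.2} {a4.1}
They disagree, so not equal.


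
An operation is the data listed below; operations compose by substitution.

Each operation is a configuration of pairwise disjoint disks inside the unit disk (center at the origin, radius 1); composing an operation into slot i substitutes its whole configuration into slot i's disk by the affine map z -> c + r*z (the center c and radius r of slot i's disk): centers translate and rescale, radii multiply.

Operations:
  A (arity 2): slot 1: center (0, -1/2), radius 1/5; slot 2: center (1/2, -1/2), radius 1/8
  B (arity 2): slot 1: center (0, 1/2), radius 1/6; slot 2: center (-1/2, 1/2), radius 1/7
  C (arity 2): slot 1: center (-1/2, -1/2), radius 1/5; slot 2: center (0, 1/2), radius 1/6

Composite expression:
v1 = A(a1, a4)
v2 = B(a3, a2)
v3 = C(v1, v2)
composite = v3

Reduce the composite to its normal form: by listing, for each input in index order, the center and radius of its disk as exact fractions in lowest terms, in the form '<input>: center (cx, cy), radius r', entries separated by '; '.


a1: center (-1/2, -3/5), radius 1/25; a2: center (-1/12, 7/12), radius 1/42; a3: center (0, 7/12), radius 1/36; a4: center (-2/5, -3/5), radius 1/40

Below C, radii multiply path by path; the a-disk centers shift.
for a1, the 2-step affine chain lands on center (-1/2, -3/5), radius 1/25
for a4, the 2-step affine chain lands on center (-2/5, -3/5), radius 1/40
for a3, the 2-step affine chain lands on center (0, 7/12), radius 1/36
for a2, the 2-step affine chain lands on center (-1/12, 7/12), radius 1/42


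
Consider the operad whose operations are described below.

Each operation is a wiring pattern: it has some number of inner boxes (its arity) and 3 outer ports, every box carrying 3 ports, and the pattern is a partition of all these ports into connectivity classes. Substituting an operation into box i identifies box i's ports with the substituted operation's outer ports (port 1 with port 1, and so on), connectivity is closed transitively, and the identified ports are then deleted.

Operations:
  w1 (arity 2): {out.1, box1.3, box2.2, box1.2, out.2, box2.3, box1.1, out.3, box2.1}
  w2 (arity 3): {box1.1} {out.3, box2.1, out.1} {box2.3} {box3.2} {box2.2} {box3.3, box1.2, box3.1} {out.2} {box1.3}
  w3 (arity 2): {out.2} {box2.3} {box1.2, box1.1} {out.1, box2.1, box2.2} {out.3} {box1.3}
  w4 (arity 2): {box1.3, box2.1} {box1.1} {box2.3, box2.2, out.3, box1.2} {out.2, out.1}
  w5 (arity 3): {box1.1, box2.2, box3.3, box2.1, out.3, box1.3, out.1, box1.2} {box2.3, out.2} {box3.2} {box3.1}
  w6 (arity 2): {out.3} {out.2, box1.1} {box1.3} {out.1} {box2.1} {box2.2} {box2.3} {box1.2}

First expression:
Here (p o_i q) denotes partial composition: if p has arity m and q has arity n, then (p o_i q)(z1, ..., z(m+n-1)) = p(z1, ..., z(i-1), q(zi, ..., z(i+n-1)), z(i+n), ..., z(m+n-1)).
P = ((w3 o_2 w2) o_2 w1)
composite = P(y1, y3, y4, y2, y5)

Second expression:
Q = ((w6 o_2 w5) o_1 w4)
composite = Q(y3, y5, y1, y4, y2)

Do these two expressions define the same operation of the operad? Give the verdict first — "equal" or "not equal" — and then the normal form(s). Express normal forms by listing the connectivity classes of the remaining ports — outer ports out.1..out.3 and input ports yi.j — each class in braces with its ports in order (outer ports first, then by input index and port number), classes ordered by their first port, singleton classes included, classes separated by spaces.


In normal form, the first expression is {out.1, y2.1} {out.2} {out.3} {y1.1, y1.2} {y1.3} {y2.2} {y2.3} {y3.1, y3.2, y3.3, y4.1, y4.2, y4.3, y5.1, y5.3} {y5.2}
In normal form, the second expression is {out.1} {out.2} {out.3} {y1.1, y1.2, y1.3, y2.3, y4.1, y4.2} {y2.1} {y2.2} {y3.1} {y3.2, y5.2, y5.3} {y3.3, y5.1} {y4.3}
Distinct normal forms: not equal.

not equal; first: {out.1, y2.1} {out.2} {out.3} {y1.1, y1.2} {y1.3} {y2.2} {y2.3} {y3.1, y3.2, y3.3, y4.1, y4.2, y4.3, y5.1, y5.3} {y5.2}; second: {out.1} {out.2} {out.3} {y1.1, y1.2, y1.3, y2.3, y4.1, y4.2} {y2.1} {y2.2} {y3.1} {y3.2, y5.2, y5.3} {y3.3, y5.1} {y4.3}


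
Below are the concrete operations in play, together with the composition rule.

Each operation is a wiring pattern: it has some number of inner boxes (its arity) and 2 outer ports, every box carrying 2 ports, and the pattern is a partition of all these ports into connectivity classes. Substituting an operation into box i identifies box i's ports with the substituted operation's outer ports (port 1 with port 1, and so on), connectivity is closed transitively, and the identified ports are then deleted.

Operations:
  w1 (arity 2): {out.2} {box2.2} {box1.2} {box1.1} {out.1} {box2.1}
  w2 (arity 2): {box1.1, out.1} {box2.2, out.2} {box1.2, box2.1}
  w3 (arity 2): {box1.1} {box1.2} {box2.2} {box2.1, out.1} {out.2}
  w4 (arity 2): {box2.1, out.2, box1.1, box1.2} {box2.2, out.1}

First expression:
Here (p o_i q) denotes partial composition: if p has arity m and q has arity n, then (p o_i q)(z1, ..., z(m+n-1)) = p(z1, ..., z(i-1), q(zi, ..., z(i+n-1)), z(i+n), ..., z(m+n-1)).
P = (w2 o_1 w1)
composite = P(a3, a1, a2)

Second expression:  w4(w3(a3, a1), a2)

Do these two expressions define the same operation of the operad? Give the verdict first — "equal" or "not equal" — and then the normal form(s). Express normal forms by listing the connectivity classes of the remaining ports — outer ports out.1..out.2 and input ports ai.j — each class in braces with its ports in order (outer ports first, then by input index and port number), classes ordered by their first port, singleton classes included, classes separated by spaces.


The first expression, normalized: {out.1} {out.2, a2.2} {a1.1} {a1.2} {a2.1} {a3.1} {a3.2}
The second expression, normalized: {out.1, a2.2} {out.2, a1.1, a2.1} {a1.2} {a3.1} {a3.2}
No match — not equal.

not equal; first: {out.1} {out.2, a2.2} {a1.1} {a1.2} {a2.1} {a3.1} {a3.2}; second: {out.1, a2.2} {out.2, a1.1, a2.1} {a1.2} {a3.1} {a3.2}


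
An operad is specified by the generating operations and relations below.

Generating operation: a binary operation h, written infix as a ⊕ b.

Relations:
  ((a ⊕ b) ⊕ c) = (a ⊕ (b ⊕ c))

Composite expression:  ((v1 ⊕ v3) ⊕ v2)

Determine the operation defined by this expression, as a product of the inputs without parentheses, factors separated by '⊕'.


Associativity of h dissolves the nesting; only the v-input order survives.
(v1 ⊕ v3) flattens to v1 ⊕ v3
((v1 ⊕ v3) ⊕ v2) flattens to v1 ⊕ v3 ⊕ v2

v1 ⊕ v3 ⊕ v2


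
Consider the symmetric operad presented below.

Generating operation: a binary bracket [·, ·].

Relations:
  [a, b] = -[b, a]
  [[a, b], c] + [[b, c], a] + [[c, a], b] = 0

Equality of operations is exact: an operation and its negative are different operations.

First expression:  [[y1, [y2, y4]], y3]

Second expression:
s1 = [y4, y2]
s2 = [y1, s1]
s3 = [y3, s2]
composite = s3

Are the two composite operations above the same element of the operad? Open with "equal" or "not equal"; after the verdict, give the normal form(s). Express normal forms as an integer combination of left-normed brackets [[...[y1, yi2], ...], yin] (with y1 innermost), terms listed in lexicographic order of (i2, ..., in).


equal; both compose to [[[y1, y2], y4], y3] - [[[y1, y4], y2], y3]

The first expression, normalized: [[[y1, y2], y4], y3] - [[[y1, y4], y2], y3]
The second expression, normalized: [[[y1, y2], y4], y3] - [[[y1, y4], y2], y3]
The normal forms match — equal.


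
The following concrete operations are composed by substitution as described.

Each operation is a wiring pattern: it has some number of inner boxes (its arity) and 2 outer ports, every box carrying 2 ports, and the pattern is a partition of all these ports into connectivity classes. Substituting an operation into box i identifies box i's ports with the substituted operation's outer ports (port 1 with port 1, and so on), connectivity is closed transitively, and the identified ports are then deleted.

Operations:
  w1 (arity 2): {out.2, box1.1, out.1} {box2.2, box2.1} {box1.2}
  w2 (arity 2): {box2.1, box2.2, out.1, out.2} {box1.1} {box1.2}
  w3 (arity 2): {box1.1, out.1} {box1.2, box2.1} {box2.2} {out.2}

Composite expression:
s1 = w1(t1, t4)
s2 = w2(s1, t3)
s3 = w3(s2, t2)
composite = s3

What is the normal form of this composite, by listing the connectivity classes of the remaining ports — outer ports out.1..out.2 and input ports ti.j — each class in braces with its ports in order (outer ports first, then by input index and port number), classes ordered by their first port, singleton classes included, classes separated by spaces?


{out.1, t2.1, t3.1, t3.2} {out.2} {t1.1} {t1.2} {t2.2} {t4.1, t4.2}

Two ports join when wires chain via w3-identified ports.
after w1, the pattern on (t1, t4) reads {out.1, out.2, t1.1} {t1.2} {t4.1, t4.2} (out.j = its outer ports)
after w2, the pattern on (t1, t4, t3) reads {out.1, out.2, t3.1, t3.2} {t1.1} {t1.2} {t4.1, t4.2} (out.j = its outer ports)
after w3, the pattern on (t1, t4, t3, t2) reads {out.1, t2.1, t3.1, t3.2} {out.2} {t1.1} {t1.2} {t2.2} {t4.1, t4.2} (out.j = its outer ports)


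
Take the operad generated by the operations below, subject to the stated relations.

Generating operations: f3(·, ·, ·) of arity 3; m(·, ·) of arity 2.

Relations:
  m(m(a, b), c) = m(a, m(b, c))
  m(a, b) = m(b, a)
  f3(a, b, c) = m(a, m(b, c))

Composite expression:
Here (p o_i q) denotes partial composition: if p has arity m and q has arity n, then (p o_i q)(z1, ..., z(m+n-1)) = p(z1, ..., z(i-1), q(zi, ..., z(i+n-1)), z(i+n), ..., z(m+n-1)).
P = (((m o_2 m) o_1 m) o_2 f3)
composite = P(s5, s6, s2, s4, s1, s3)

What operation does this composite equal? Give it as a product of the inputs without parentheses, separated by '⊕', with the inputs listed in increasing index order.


s1 ⊕ s2 ⊕ s3 ⊕ s4 ⊕ s5 ⊕ s6

Key point: m commutes, so take the s-inputs in any fixed order.
f3(s6, s2, s4) spells out as s6 ⊕ s2 ⊕ s4
m(s5, f3(s6, s2, s4)) spells out as s5 ⊕ s6 ⊕ s2 ⊕ s4
m(s1, s3) spells out as s1 ⊕ s3
m(m(s5, f3(s6, s2, s4)), m(s1, s3)) spells out as s5 ⊕ s6 ⊕ s2 ⊕ s4 ⊕ s1 ⊕ s3
reordering the factors by index: s1 ⊕ s2 ⊕ s3 ⊕ s4 ⊕ s5 ⊕ s6


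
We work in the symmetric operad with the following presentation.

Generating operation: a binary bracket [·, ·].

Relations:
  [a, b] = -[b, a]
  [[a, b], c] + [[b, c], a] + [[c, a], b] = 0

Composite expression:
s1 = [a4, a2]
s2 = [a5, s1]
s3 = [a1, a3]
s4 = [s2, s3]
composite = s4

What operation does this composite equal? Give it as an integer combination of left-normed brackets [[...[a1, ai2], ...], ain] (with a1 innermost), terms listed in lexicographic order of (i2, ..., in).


-[[[[a1, a3], a2], a4], a5] + [[[[a1, a3], a4], a2], a5] + [[[[a1, a3], a5], a2], a4] - [[[[a1, a3], a5], a4], a2]

Expand each bracket as ab - ba; the a1-initial words give the coefficients.
Composite bracket: [[a5, [a4, a2]], [a1, a3]]
Applying ab - ba throughout gives 16 signed words (2^4 = 16).
Keep just the words that open with a1:
  a1a3a2a4a5 (sign -1) contributes -[[[[a1, a3], a2], a4], a5]
  a1a3a4a2a5 (sign +1) contributes +[[[[a1, a3], a4], a2], a5]
  a1a3a5a2a4 (sign +1) contributes +[[[[a1, a3], a5], a2], a4]
  a1a3a5a4a2 (sign -1) contributes -[[[[a1, a3], a5], a4], a2]


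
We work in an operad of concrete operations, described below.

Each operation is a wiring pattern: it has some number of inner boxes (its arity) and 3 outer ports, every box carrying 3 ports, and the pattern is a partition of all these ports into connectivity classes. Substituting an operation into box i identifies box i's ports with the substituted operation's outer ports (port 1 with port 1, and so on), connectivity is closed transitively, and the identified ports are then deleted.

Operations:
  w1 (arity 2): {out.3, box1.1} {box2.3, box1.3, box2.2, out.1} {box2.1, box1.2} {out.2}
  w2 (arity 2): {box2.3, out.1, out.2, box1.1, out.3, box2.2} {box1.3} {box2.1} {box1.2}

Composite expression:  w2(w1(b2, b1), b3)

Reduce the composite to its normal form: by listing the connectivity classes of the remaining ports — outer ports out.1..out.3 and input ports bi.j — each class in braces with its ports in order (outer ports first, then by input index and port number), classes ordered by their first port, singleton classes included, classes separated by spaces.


Two ports join when wires chain via w2-identified ports.
stage w1: inputs (b2, b1), connectivity {out.1, b1.2, b1.3, b2.3} {out.2} {out.3, b2.1} {b1.1, b2.2}, out.j its boundary
stage w2: inputs (b2, b1, b3), connectivity {out.1, out.2, out.3, b1.2, b1.3, b2.3, b3.2, b3.3} {b1.1, b2.2} {b2.1} {b3.1}, out.j its boundary

{out.1, out.2, out.3, b1.2, b1.3, b2.3, b3.2, b3.3} {b1.1, b2.2} {b2.1} {b3.1}


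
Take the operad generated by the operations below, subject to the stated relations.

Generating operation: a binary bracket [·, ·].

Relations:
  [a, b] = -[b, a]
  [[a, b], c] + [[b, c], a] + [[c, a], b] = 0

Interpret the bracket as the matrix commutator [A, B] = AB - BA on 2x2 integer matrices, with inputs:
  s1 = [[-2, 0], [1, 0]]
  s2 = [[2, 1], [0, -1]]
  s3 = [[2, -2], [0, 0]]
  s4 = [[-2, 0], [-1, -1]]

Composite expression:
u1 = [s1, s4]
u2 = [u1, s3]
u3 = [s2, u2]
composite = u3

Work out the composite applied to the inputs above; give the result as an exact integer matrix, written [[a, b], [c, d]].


[s1, s4] = [[0, 0], [-3, 0]]
[[s1, s4], s3] = [[-6, 0], [-6, 6]]
[s2, [[s1, s4], s3]] = [[-6, 12], [18, 6]]

[[-6, 12], [18, 6]]


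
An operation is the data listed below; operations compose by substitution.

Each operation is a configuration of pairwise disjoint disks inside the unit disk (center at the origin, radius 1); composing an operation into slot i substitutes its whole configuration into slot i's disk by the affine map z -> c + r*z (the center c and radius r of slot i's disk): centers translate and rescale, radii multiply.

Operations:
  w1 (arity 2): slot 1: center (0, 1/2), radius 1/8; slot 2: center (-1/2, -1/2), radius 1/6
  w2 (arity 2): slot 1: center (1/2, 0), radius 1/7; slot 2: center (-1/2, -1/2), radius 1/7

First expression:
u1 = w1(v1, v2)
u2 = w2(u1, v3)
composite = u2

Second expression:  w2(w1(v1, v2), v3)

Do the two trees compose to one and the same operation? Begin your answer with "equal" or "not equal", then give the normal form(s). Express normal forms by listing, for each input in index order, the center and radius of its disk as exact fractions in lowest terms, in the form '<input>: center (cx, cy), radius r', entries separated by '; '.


equal: each reduces to v1: center (1/2, 1/14), radius 1/56; v2: center (3/7, -1/14), radius 1/42; v3: center (-1/2, -1/2), radius 1/7

Reducing the first expression gives v1: center (1/2, 1/14), radius 1/56; v2: center (3/7, -1/14), radius 1/42; v3: center (-1/2, -1/2), radius 1/7
Reducing the second expression gives v1: center (1/2, 1/14), radius 1/56; v2: center (3/7, -1/14), radius 1/42; v3: center (-1/2, -1/2), radius 1/7
Identical normal forms: equal.


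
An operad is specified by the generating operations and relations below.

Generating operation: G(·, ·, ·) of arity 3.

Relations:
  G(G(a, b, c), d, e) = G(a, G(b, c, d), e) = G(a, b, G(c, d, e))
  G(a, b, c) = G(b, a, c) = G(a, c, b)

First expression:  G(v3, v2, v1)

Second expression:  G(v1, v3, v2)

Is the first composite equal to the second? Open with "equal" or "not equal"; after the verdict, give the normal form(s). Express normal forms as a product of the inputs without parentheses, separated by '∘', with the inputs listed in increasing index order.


equal — both sides give v1 ∘ v2 ∘ v3


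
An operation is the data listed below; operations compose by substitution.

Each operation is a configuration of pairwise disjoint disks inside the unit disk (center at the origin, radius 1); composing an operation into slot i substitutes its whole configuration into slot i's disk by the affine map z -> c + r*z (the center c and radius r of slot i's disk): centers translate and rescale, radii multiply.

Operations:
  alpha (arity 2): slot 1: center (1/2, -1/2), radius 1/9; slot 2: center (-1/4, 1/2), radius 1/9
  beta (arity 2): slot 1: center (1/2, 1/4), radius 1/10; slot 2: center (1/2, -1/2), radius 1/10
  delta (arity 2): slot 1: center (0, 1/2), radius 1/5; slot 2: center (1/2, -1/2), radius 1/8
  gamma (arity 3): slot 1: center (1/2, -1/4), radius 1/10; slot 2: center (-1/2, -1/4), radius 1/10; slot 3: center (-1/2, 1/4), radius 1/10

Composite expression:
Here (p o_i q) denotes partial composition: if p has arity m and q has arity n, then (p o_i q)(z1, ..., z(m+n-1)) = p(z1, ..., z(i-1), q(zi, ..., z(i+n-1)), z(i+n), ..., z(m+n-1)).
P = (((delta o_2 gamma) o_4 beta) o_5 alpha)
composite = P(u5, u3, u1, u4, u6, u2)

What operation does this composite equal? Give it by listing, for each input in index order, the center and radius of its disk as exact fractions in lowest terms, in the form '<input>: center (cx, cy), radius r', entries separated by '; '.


Below delta, radii multiply path by path; the u-disk centers shift.
input u5: applying the 1 nested substitution gives center (0, 1/2), radius 1/5
input u3: applying the 2 nested substitutions gives center (9/16, -17/32), radius 1/80
input u1: applying the 2 nested substitutions gives center (7/16, -17/32), radius 1/80
input u4: applying the 3 nested substitutions gives center (71/160, -149/320), radius 1/800
input u6: applying the 4 nested substitutions gives center (711/1600, -761/1600), radius 1/7200
input u2: applying the 4 nested substitutions gives center (1419/3200, -759/1600), radius 1/7200

u1: center (7/16, -17/32), radius 1/80; u2: center (1419/3200, -759/1600), radius 1/7200; u3: center (9/16, -17/32), radius 1/80; u4: center (71/160, -149/320), radius 1/800; u5: center (0, 1/2), radius 1/5; u6: center (711/1600, -761/1600), radius 1/7200


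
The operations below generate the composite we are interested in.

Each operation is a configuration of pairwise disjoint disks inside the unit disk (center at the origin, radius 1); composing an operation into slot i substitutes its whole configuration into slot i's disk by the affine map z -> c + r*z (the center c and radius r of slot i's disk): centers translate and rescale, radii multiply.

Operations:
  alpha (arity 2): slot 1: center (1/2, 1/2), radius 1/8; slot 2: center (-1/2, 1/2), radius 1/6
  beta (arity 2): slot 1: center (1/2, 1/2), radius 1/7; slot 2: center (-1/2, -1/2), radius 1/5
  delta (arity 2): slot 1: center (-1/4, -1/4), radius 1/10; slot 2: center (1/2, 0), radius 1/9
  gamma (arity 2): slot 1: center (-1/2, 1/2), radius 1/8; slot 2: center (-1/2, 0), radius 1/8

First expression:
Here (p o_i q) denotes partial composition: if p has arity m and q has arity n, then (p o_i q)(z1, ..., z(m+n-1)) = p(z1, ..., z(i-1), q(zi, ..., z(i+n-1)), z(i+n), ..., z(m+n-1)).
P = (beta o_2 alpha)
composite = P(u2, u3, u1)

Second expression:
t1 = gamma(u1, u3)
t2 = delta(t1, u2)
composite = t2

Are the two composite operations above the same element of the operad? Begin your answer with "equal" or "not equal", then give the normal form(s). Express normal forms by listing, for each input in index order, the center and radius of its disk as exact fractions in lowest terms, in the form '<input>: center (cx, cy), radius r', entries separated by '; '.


Reducing the first expression gives u1: center (-3/5, -2/5), radius 1/30; u2: center (1/2, 1/2), radius 1/7; u3: center (-2/5, -2/5), radius 1/40
Reducing the second expression gives u1: center (-3/10, -1/5), radius 1/80; u2: center (1/2, 0), radius 1/9; u3: center (-3/10, -1/4), radius 1/80
Distinct normal forms: not equal.

not equal — first u1: center (-3/5, -2/5), radius 1/30; u2: center (1/2, 1/2), radius 1/7; u3: center (-2/5, -2/5), radius 1/40, second u1: center (-3/10, -1/5), radius 1/80; u2: center (1/2, 0), radius 1/9; u3: center (-3/10, -1/4), radius 1/80


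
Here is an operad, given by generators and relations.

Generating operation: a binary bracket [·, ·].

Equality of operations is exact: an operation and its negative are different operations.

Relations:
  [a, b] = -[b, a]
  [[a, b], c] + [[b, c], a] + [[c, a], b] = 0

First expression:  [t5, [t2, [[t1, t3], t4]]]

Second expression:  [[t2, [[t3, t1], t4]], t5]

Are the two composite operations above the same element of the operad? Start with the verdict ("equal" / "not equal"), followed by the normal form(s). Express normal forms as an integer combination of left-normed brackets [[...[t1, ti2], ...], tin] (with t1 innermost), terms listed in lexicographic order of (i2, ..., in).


equal — both sides give [[[[t1, t3], t4], t2], t5]

The first expression, normalized: [[[[t1, t3], t4], t2], t5]
The second expression, normalized: [[[[t1, t3], t4], t2], t5]
Identical normal forms: equal.


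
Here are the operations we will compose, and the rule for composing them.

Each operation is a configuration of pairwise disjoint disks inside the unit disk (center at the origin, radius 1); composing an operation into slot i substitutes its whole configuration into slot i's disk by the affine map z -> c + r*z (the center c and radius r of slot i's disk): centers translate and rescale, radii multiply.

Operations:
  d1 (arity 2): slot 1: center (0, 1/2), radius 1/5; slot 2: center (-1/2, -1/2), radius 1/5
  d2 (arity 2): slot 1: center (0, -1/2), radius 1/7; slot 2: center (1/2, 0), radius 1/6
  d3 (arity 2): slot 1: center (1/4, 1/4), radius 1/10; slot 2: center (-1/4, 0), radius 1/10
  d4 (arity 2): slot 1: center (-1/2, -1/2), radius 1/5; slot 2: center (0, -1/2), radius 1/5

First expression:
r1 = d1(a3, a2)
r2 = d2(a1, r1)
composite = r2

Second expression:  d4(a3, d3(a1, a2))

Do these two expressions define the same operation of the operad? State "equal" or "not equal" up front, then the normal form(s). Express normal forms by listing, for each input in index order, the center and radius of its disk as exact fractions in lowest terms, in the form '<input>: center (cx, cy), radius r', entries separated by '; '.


not equal — first a1: center (0, -1/2), radius 1/7; a2: center (5/12, -1/12), radius 1/30; a3: center (1/2, 1/12), radius 1/30, second a1: center (1/20, -9/20), radius 1/50; a2: center (-1/20, -1/2), radius 1/50; a3: center (-1/2, -1/2), radius 1/5

The first expression reduces to a1: center (0, -1/2), radius 1/7; a2: center (5/12, -1/12), radius 1/30; a3: center (1/2, 1/12), radius 1/30
The second expression reduces to a1: center (1/20, -9/20), radius 1/50; a2: center (-1/20, -1/2), radius 1/50; a3: center (-1/2, -1/2), radius 1/5
Different reductions; not equal.


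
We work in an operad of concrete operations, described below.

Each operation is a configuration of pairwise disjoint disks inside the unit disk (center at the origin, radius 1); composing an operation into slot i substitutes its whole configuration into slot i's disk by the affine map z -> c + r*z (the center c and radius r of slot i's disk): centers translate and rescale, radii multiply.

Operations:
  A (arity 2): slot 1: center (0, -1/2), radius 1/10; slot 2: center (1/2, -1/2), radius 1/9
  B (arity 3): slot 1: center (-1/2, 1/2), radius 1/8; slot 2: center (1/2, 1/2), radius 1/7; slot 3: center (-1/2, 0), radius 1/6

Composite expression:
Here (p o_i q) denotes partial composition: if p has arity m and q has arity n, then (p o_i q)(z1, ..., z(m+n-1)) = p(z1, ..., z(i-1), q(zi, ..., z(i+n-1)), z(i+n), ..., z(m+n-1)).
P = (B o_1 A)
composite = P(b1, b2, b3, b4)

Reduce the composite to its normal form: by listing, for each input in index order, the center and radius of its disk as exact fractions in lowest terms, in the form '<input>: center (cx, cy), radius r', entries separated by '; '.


Nesting under B composes maps z -> c + r*z down each b-path.
b1 passes through 2 substitutions, ending at center (-1/2, 7/16), radius 1/80
b2 passes through 2 substitutions, ending at center (-7/16, 7/16), radius 1/72
b3 passes through 1 substitution, ending at center (1/2, 1/2), radius 1/7
b4 passes through 1 substitution, ending at center (-1/2, 0), radius 1/6

b1: center (-1/2, 7/16), radius 1/80; b2: center (-7/16, 7/16), radius 1/72; b3: center (1/2, 1/2), radius 1/7; b4: center (-1/2, 0), radius 1/6


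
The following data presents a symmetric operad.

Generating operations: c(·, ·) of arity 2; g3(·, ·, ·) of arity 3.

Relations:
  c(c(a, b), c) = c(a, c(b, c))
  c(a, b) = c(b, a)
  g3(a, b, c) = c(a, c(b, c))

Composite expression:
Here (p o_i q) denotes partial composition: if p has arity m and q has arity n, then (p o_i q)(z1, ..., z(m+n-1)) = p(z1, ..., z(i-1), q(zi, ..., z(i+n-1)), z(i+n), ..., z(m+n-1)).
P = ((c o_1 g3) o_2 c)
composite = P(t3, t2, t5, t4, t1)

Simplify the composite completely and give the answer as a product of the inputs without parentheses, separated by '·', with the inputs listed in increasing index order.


t1 · t2 · t3 · t4 · t5

Shape and order are irrelevant to c; the t-input set decides.
c(t2, t5) collapses to t2 · t5
g3(t3, c(t2, t5), t4) collapses to t3 · t2 · t5 · t4
c(g3(t3, c(t2, t5), t4), t1) collapses to t3 · t2 · t5 · t4 · t1
rearranged into index order: t1 · t2 · t3 · t4 · t5


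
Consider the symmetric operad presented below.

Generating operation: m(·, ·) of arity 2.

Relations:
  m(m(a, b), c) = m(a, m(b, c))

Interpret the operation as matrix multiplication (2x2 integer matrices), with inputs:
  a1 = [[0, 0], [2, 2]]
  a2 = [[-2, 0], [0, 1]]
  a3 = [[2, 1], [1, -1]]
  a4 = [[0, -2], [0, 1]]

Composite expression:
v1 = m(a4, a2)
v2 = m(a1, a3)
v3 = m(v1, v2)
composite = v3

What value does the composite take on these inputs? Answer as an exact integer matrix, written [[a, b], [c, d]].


[[-12, 0], [6, 0]]

m(a4, a2) = [[0, -2], [0, 1]]
m(a1, a3) = [[0, 0], [6, 0]]
m(m(a4, a2), m(a1, a3)) = [[-12, 0], [6, 0]]


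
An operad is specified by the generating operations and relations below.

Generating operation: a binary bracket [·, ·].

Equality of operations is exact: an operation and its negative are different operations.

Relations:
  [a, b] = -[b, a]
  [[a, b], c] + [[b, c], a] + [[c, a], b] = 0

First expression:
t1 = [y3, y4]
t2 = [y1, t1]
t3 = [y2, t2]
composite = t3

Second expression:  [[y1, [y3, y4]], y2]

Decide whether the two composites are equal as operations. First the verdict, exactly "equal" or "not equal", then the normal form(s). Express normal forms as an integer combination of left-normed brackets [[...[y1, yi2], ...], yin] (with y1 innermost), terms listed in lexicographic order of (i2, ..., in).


The first expression, normalized: -[[[y1, y3], y4], y2] + [[[y1, y4], y3], y2]
The second expression, normalized: [[[y1, y3], y4], y2] - [[[y1, y4], y3], y2]
Distinct normal forms: not equal.

not equal; first: -[[[y1, y3], y4], y2] + [[[y1, y4], y3], y2]; second: [[[y1, y3], y4], y2] - [[[y1, y4], y3], y2]


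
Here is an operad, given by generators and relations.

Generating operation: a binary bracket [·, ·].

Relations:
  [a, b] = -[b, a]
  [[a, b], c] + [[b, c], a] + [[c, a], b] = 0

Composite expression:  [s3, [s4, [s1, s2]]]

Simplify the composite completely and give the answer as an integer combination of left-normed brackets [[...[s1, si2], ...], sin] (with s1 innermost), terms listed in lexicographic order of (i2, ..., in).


[[[s1, s2], s4], s3]


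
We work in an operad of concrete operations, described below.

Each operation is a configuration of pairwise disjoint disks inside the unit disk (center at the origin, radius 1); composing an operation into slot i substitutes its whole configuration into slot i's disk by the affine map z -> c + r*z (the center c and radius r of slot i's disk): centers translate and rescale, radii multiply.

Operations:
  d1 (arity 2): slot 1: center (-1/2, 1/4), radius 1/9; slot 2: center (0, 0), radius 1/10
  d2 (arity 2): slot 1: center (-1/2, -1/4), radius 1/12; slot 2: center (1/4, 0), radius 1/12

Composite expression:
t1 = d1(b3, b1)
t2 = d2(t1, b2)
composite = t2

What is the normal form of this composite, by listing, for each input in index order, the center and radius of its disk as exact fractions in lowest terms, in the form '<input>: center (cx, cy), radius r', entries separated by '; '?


Affine substitution under d2: radii multiply and b-centers shift.
input b3: composing its 2 substitution steps yields center (-13/24, -11/48), radius 1/108
input b1: composing its 2 substitution steps yields center (-1/2, -1/4), radius 1/120
input b2: composing its 1 substitution step yields center (1/4, 0), radius 1/12

b1: center (-1/2, -1/4), radius 1/120; b2: center (1/4, 0), radius 1/12; b3: center (-13/24, -11/48), radius 1/108


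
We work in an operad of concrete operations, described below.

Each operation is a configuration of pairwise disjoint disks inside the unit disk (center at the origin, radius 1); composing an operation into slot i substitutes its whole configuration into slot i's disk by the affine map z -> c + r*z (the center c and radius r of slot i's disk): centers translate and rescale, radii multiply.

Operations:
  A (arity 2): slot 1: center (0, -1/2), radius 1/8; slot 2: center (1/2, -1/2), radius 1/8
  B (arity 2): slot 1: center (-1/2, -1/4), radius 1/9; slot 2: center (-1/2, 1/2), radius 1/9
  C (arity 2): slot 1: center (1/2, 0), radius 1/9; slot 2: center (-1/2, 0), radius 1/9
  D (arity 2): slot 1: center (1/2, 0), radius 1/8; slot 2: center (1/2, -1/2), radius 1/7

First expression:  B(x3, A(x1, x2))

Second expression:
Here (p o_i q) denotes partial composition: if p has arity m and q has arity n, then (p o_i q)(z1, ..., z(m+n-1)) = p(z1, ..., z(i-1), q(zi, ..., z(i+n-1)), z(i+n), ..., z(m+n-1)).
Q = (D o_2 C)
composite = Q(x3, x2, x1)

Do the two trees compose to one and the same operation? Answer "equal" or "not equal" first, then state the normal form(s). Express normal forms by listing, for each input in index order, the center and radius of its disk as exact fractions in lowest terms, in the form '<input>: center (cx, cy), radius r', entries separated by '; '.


not equal; first: x1: center (-1/2, 4/9), radius 1/72; x2: center (-4/9, 4/9), radius 1/72; x3: center (-1/2, -1/4), radius 1/9; second: x1: center (3/7, -1/2), radius 1/63; x2: center (4/7, -1/2), radius 1/63; x3: center (1/2, 0), radius 1/8

The first expression reduces to x1: center (-1/2, 4/9), radius 1/72; x2: center (-4/9, 4/9), radius 1/72; x3: center (-1/2, -1/4), radius 1/9
The second expression reduces to x1: center (3/7, -1/2), radius 1/63; x2: center (4/7, -1/2), radius 1/63; x3: center (1/2, 0), radius 1/8
No match — not equal.


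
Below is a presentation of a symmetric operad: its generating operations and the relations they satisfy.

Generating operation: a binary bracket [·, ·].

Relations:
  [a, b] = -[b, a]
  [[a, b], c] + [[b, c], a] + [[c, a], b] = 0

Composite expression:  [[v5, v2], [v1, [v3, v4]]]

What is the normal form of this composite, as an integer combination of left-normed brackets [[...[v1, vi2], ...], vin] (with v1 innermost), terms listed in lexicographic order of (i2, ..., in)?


A multilinear Lie element is pinned by v1-initial words (v1 innermost).
Composite bracket: [[v5, v2], [v1, [v3, v4]]]
The bracket unfolds into 16 signed words via [a, b] = ab - ba (2^4 = 16).
Only words starting with v1 matter:
  word v1v3v4v2v5 has sign +1, contributing +[[[[v1, v3], v4], v2], v5]
  word v1v3v4v5v2 has sign -1, contributing -[[[[v1, v3], v4], v5], v2]
  word v1v4v3v2v5 has sign -1, contributing -[[[[v1, v4], v3], v2], v5]
  word v1v4v3v5v2 has sign +1, contributing +[[[[v1, v4], v3], v5], v2]

[[[[v1, v3], v4], v2], v5] - [[[[v1, v3], v4], v5], v2] - [[[[v1, v4], v3], v2], v5] + [[[[v1, v4], v3], v5], v2]


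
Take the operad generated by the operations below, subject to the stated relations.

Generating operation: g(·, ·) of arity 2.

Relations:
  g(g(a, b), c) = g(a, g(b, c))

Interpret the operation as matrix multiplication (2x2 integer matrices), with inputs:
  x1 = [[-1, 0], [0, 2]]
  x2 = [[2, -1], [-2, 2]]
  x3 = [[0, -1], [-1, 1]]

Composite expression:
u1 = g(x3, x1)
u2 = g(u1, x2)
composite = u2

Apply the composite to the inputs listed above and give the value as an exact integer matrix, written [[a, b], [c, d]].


[[4, -4], [-2, 3]]


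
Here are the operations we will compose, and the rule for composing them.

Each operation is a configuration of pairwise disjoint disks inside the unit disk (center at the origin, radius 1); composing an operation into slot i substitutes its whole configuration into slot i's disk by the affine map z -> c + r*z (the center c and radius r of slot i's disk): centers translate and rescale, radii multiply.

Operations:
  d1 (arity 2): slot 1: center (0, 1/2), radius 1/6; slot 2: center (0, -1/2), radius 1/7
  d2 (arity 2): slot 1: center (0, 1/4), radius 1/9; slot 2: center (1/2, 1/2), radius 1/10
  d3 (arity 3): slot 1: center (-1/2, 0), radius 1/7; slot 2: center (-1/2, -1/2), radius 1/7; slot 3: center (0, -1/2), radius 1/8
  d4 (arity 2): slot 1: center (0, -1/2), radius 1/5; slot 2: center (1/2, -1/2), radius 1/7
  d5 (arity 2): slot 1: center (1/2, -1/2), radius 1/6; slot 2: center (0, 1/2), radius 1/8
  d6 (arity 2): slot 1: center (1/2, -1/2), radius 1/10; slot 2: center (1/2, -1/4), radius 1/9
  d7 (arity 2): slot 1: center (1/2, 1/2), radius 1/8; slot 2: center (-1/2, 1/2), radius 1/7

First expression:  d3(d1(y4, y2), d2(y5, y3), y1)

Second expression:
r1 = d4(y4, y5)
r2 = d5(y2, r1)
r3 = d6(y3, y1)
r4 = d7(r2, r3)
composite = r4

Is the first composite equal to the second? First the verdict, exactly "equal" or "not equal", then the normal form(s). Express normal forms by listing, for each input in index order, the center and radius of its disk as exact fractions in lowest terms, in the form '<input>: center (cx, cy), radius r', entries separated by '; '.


The first expression, normalized: y1: center (0, -1/2), radius 1/8; y2: center (-1/2, -1/14), radius 1/49; y3: center (-3/7, -3/7), radius 1/70; y4: center (-1/2, 1/14), radius 1/42; y5: center (-1/2, -13/28), radius 1/63
The second expression, normalized: y1: center (-3/7, 13/28), radius 1/63; y2: center (9/16, 7/16), radius 1/48; y3: center (-3/7, 3/7), radius 1/70; y4: center (1/2, 71/128), radius 1/320; y5: center (65/128, 71/128), radius 1/448
Different reductions; not equal.

not equal; first: y1: center (0, -1/2), radius 1/8; y2: center (-1/2, -1/14), radius 1/49; y3: center (-3/7, -3/7), radius 1/70; y4: center (-1/2, 1/14), radius 1/42; y5: center (-1/2, -13/28), radius 1/63; second: y1: center (-3/7, 13/28), radius 1/63; y2: center (9/16, 7/16), radius 1/48; y3: center (-3/7, 3/7), radius 1/70; y4: center (1/2, 71/128), radius 1/320; y5: center (65/128, 71/128), radius 1/448


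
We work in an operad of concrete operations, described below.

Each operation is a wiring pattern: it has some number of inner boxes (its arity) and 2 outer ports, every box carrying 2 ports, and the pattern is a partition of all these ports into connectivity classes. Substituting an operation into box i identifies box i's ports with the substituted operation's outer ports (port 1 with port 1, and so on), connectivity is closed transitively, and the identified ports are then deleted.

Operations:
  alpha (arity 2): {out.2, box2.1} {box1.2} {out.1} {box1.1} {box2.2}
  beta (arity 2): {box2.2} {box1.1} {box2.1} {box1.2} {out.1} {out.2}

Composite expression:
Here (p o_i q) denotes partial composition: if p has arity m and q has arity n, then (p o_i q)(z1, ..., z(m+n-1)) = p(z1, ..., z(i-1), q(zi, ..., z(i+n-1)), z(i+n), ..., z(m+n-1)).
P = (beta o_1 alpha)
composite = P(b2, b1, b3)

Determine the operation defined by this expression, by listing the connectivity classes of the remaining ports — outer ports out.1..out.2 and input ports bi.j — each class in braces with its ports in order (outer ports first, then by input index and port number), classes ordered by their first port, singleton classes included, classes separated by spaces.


{out.1} {out.2} {b1.1} {b1.2} {b2.1} {b2.2} {b3.1} {b3.2}

Connectivity passes through glued beta-boundaries; trace each wire chain.
the subtree at alpha composes to {out.1} {out.2, b1.1} {b1.2} {b2.1} {b2.2} on (b2, b1); out.j = own outer ports
the subtree at beta composes to {out.1} {out.2} {b1.1} {b1.2} {b2.1} {b2.2} {b3.1} {b3.2} on (b2, b1, b3); out.j = own outer ports


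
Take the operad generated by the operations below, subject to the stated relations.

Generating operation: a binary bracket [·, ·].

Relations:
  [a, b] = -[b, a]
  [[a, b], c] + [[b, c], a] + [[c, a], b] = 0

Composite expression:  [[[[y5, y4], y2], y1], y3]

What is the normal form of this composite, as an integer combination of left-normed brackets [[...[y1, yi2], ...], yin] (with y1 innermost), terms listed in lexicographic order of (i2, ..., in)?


-[[[[y1, y2], y4], y5], y3] + [[[[y1, y2], y5], y4], y3] + [[[[y1, y4], y5], y2], y3] - [[[[y1, y5], y4], y2], y3]

Left-normed coefficients sit on the y1-initial expansion words.
Composite bracket: [[[[y5, y4], y2], y1], y3]
Applying ab - ba throughout gives 16 signed words (2^4 = 16).
The y1-initial words carry the normal form:
  sign of y1y2y4y5y3 is -1, so it contributes -[[[[y1, y2], y4], y5], y3]
  sign of y1y2y5y4y3 is +1, so it contributes +[[[[y1, y2], y5], y4], y3]
  sign of y1y4y5y2y3 is +1, so it contributes +[[[[y1, y4], y5], y2], y3]
  sign of y1y5y4y2y3 is -1, so it contributes -[[[[y1, y5], y4], y2], y3]
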